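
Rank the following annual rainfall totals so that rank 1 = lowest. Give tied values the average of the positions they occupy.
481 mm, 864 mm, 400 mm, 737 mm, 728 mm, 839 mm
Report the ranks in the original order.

Sorted (ascending): 400, 481, 728, 737, 839, 864
No ties — each value takes its position as its rank.

2, 6, 1, 4, 3, 5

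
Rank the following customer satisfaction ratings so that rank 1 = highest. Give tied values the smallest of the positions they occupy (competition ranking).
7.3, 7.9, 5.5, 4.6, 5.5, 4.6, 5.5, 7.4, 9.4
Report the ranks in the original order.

4, 2, 5, 8, 5, 8, 5, 3, 1

Sorted (descending): 9.4, 7.9, 7.4, 7.3, 5.5, 5.5, 5.5, 4.6, 4.6
The 3 values of 5.5 occupy positions 5–7 → each gets rank 5.
The 2 values of 4.6 occupy positions 8–9 → each gets rank 8.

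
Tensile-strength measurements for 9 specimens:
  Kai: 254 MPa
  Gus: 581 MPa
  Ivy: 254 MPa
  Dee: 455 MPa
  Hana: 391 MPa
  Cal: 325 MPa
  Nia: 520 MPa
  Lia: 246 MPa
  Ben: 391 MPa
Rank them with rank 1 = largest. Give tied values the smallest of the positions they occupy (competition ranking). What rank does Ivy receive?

7

Sorted (descending): 581, 520, 455, 391, 391, 325, 254, 254, 246
The 2 values of 391 occupy positions 4–5 → each gets rank 4.
The 2 values of 254 occupy positions 7–8 → each gets rank 7.
Ivy has value 254 MPa → rank 7.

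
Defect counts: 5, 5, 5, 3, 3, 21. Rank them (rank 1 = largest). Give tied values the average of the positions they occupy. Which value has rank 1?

Sorted (descending): 21, 5, 5, 5, 3, 3
The 3 values of 5 occupy positions 2–4 → average rank 3.
The 2 values of 3 occupy positions 5–6 → average rank (5+6)/2 = 5.5.
Rank 1 → value 21.

21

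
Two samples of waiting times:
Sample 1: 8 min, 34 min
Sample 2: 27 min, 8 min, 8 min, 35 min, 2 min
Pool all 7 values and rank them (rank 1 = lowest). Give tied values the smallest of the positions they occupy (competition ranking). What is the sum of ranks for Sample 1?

8

Sorted (ascending): 2, 8, 8, 8, 27, 34, 35
The 3 values of 8 occupy positions 2–4 → each gets rank 2.
Sample 1 values → pooled ranks: 8→2, 34→6
Rank sum = 2 + 6 = 8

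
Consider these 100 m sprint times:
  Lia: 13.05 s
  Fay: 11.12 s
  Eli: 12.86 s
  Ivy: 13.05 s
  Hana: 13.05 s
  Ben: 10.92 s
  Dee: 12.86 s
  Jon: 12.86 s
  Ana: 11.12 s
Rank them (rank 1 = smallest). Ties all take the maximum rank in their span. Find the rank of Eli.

6

Sorted (ascending): 10.92, 11.12, 11.12, 12.86, 12.86, 12.86, 13.05, 13.05, 13.05
The 2 values of 11.12 occupy positions 2–3 → each gets rank 3.
The 3 values of 12.86 occupy positions 4–6 → each gets rank 6.
The 3 values of 13.05 occupy positions 7–9 → each gets rank 9.
Eli has value 12.86 s → rank 6.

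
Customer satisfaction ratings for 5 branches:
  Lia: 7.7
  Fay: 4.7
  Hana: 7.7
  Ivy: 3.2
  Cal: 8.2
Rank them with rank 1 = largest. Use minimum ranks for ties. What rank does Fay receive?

4

Sorted (descending): 8.2, 7.7, 7.7, 4.7, 3.2
The 2 values of 7.7 occupy positions 2–3 → each gets rank 2.
Fay has value 4.7 → rank 4.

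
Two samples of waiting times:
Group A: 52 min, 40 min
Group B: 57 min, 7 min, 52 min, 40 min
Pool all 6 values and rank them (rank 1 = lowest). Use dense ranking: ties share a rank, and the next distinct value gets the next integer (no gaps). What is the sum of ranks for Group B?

10

Sorted (ascending): 7, 40, 40, 52, 52, 57
The 2 values of 40 share dense rank 2.
The 2 values of 52 share dense rank 3.
Remaining distinct values take the next consecutive integers.
Group B values → pooled ranks: 57→4, 7→1, 52→3, 40→2
Rank sum = 4 + 1 + 3 + 2 = 10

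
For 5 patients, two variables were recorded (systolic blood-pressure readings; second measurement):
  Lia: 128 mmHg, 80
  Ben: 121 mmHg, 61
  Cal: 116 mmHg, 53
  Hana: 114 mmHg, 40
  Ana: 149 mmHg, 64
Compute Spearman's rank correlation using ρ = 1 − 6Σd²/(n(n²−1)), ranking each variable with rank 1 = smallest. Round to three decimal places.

Ranks of variable 1: 4, 3, 2, 1, 5
Ranks of variable 2: 5, 3, 2, 1, 4
d = r₁ − r₂: -1, 0, 0, 0, 1
d²: 1, 0, 0, 0, 1; Σd² = 2
ρ = 1 − 6·2/(5·24) = 1 − 12/120 = 0.900

0.900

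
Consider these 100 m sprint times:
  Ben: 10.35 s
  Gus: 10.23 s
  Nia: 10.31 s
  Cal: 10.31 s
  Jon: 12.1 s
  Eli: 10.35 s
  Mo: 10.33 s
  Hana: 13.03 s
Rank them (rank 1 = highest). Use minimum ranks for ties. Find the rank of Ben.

Sorted (descending): 13.03, 12.1, 10.35, 10.35, 10.33, 10.31, 10.31, 10.23
The 2 values of 10.35 occupy positions 3–4 → each gets rank 3.
The 2 values of 10.31 occupy positions 6–7 → each gets rank 6.
Ben has value 10.35 s → rank 3.

3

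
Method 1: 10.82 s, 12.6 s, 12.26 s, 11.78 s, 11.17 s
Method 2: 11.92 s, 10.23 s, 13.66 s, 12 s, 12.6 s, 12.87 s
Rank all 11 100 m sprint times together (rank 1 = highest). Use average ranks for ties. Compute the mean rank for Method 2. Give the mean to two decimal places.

5.08

Sorted (descending): 13.66, 12.87, 12.6, 12.6, 12.26, 12, 11.92, 11.78, 11.17, 10.82, 10.23
The 2 values of 12.6 occupy positions 3–4 → average rank (3+4)/2 = 3.5.
Method 2 values → pooled ranks: 11.92→7, 10.23→11, 13.66→1, 12→6, 12.6→3.5, 12.87→2
Mean rank = (7 + 11 + 1 + 6 + 3.5 + 2) / 6 = 5.08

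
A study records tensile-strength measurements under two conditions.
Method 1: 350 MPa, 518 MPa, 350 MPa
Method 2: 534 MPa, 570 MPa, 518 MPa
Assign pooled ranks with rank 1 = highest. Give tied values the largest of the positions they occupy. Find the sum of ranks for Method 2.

7

Sorted (descending): 570, 534, 518, 518, 350, 350
The 2 values of 518 occupy positions 3–4 → each gets rank 4.
The 2 values of 350 occupy positions 5–6 → each gets rank 6.
Method 2 values → pooled ranks: 534→2, 570→1, 518→4
Rank sum = 2 + 1 + 4 = 7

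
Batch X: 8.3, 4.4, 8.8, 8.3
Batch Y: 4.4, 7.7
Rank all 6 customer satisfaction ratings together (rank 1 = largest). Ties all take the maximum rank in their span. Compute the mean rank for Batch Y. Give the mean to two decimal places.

5.00

Sorted (descending): 8.8, 8.3, 8.3, 7.7, 4.4, 4.4
The 2 values of 8.3 occupy positions 2–3 → each gets rank 3.
The 2 values of 4.4 occupy positions 5–6 → each gets rank 6.
Batch Y values → pooled ranks: 4.4→6, 7.7→4
Mean rank = (6 + 4) / 2 = 5.00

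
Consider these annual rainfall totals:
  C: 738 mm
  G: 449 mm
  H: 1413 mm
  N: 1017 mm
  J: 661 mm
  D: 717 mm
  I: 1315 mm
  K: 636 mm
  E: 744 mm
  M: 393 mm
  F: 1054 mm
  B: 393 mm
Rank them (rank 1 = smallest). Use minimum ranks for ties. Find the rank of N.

9

Sorted (ascending): 393, 393, 449, 636, 661, 717, 738, 744, 1017, 1054, 1315, 1413
The 2 values of 393 occupy positions 1–2 → each gets rank 1.
N has value 1017 mm → rank 9.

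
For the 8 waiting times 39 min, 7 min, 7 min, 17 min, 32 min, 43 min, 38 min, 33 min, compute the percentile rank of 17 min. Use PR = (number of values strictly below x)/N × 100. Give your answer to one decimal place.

N = 8.
Strictly below 17: 2. Equal to 17: 1.
PR = 2/8 × 100 = 25.0

25.0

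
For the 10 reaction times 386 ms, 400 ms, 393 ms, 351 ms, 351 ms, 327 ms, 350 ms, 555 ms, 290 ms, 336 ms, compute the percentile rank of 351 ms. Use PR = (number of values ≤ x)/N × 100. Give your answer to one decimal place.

60.0

N = 10.
Strictly below 351: 4. Equal to 351: 2.
PR = 6/10 × 100 = 60.0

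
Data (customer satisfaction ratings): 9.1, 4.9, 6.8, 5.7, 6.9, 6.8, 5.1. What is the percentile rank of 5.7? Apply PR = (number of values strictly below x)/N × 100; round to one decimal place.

N = 7.
Strictly below 5.7: 2. Equal to 5.7: 1.
PR = 2/7 × 100 = 28.6

28.6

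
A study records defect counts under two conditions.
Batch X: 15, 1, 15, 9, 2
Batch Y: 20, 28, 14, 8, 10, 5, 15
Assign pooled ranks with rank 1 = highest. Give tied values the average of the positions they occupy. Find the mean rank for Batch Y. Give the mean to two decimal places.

Sorted (descending): 28, 20, 15, 15, 15, 14, 10, 9, 8, 5, 2, 1
The 3 values of 15 occupy positions 3–5 → average rank 4.
Batch Y values → pooled ranks: 20→2, 28→1, 14→6, 8→9, 10→7, 5→10, 15→4
Mean rank = (2 + 1 + 6 + 9 + 7 + 10 + 4) / 7 = 5.57

5.57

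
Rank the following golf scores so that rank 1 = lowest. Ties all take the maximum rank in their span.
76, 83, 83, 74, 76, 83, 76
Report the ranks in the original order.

Sorted (ascending): 74, 76, 76, 76, 83, 83, 83
The 3 values of 76 occupy positions 2–4 → each gets rank 4.
The 3 values of 83 occupy positions 5–7 → each gets rank 7.

4, 7, 7, 1, 4, 7, 4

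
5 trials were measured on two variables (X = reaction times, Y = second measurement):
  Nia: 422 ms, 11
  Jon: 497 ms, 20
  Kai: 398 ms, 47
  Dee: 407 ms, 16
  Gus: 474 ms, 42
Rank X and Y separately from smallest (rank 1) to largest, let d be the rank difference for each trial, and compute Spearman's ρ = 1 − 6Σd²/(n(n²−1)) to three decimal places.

-0.200

Ranks of variable 1: 3, 5, 1, 2, 4
Ranks of variable 2: 1, 3, 5, 2, 4
d = r₁ − r₂: 2, 2, -4, 0, 0
d²: 4, 4, 16, 0, 0; Σd² = 24
ρ = 1 − 6·24/(5·24) = 1 − 144/120 = -0.200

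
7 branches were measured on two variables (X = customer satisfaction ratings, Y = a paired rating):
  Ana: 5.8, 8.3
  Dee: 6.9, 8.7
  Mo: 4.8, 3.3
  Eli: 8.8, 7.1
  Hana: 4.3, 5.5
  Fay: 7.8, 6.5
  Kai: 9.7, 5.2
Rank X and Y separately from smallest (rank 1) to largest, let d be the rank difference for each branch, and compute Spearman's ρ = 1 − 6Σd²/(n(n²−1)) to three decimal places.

Ranks of variable 1: 3, 4, 2, 6, 1, 5, 7
Ranks of variable 2: 6, 7, 1, 5, 3, 4, 2
d = r₁ − r₂: -3, -3, 1, 1, -2, 1, 5
d²: 9, 9, 1, 1, 4, 1, 25; Σd² = 50
ρ = 1 − 6·50/(7·48) = 1 − 300/336 = 0.107

0.107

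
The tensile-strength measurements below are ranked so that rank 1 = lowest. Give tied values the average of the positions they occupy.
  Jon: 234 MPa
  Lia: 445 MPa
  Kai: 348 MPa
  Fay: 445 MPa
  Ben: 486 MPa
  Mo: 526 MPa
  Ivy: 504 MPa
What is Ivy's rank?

Sorted (ascending): 234, 348, 445, 445, 486, 504, 526
The 2 values of 445 occupy positions 3–4 → average rank (3+4)/2 = 3.5.
Ivy has value 504 MPa → rank 6.

6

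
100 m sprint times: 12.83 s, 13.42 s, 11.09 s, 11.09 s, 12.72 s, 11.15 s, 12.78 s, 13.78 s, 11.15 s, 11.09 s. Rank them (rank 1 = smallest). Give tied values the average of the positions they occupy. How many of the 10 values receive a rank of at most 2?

3

Sorted (ascending): 11.09, 11.09, 11.09, 11.15, 11.15, 12.72, 12.78, 12.83, 13.42, 13.78
The 3 values of 11.09 occupy positions 1–3 → average rank 2.
The 2 values of 11.15 occupy positions 4–5 → average rank (4+5)/2 = 4.5.
Ranks ≤ 2: {2, 2, 2} → 3 values.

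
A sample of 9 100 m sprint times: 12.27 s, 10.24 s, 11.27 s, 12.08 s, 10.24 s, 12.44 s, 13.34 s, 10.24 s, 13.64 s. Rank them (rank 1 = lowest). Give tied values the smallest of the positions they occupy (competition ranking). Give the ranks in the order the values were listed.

Sorted (ascending): 10.24, 10.24, 10.24, 11.27, 12.08, 12.27, 12.44, 13.34, 13.64
The 3 values of 10.24 occupy positions 1–3 → each gets rank 1.

6, 1, 4, 5, 1, 7, 8, 1, 9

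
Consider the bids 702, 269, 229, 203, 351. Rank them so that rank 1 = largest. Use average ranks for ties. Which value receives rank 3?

269

Sorted (descending): 702, 351, 269, 229, 203
No ties — each value takes its position as its rank.
Rank 3 → value 269.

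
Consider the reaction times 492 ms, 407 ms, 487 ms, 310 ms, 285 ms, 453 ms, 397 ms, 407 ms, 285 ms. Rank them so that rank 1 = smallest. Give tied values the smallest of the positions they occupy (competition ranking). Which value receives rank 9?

Sorted (ascending): 285, 285, 310, 397, 407, 407, 453, 487, 492
The 2 values of 285 occupy positions 1–2 → each gets rank 1.
The 2 values of 407 occupy positions 5–6 → each gets rank 5.
Rank 9 → value 492.

492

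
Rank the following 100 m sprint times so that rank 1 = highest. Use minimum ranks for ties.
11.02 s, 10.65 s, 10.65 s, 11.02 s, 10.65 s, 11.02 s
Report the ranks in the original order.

1, 4, 4, 1, 4, 1

Sorted (descending): 11.02, 11.02, 11.02, 10.65, 10.65, 10.65
The 3 values of 11.02 occupy positions 1–3 → each gets rank 1.
The 3 values of 10.65 occupy positions 4–6 → each gets rank 4.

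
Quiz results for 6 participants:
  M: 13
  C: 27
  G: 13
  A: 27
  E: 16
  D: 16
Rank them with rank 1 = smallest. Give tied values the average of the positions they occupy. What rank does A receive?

Sorted (ascending): 13, 13, 16, 16, 27, 27
The 2 values of 13 occupy positions 1–2 → average rank (1+2)/2 = 1.5.
The 2 values of 16 occupy positions 3–4 → average rank (3+4)/2 = 3.5.
The 2 values of 27 occupy positions 5–6 → average rank (5+6)/2 = 5.5.
A has value 27 → rank 5.5.

5.5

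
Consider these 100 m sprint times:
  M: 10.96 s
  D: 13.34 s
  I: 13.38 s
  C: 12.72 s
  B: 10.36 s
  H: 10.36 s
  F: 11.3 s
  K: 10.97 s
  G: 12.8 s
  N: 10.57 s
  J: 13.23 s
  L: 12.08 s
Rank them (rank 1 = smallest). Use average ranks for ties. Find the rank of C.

8

Sorted (ascending): 10.36, 10.36, 10.57, 10.96, 10.97, 11.3, 12.08, 12.72, 12.8, 13.23, 13.34, 13.38
The 2 values of 10.36 occupy positions 1–2 → average rank (1+2)/2 = 1.5.
C has value 12.72 s → rank 8.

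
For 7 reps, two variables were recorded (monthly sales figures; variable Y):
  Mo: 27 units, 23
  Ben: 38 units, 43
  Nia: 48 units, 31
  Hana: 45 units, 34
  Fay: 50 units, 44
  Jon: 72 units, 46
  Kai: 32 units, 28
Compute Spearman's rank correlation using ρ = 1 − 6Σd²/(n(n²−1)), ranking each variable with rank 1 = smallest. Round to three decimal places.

0.857

Ranks of variable 1: 1, 3, 5, 4, 6, 7, 2
Ranks of variable 2: 1, 5, 3, 4, 6, 7, 2
d = r₁ − r₂: 0, -2, 2, 0, 0, 0, 0
d²: 0, 4, 4, 0, 0, 0, 0; Σd² = 8
ρ = 1 − 6·8/(7·48) = 1 − 48/336 = 0.857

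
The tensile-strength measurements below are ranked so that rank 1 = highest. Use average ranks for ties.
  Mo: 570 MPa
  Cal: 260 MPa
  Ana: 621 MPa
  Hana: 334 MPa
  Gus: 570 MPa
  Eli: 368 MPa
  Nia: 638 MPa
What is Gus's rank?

3.5

Sorted (descending): 638, 621, 570, 570, 368, 334, 260
The 2 values of 570 occupy positions 3–4 → average rank (3+4)/2 = 3.5.
Gus has value 570 MPa → rank 3.5.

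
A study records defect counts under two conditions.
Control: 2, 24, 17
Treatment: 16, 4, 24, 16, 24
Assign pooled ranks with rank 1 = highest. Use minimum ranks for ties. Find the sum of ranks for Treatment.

19

Sorted (descending): 24, 24, 24, 17, 16, 16, 4, 2
The 3 values of 24 occupy positions 1–3 → each gets rank 1.
The 2 values of 16 occupy positions 5–6 → each gets rank 5.
Treatment values → pooled ranks: 16→5, 4→7, 24→1, 16→5, 24→1
Rank sum = 5 + 7 + 1 + 5 + 1 = 19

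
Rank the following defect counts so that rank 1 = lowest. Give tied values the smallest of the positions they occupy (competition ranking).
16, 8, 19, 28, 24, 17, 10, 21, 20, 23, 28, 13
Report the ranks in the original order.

4, 1, 6, 11, 10, 5, 2, 8, 7, 9, 11, 3

Sorted (ascending): 8, 10, 13, 16, 17, 19, 20, 21, 23, 24, 28, 28
The 2 values of 28 occupy positions 11–12 → each gets rank 11.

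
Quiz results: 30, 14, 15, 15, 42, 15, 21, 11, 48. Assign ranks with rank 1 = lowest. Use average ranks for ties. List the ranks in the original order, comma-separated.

7, 2, 4, 4, 8, 4, 6, 1, 9

Sorted (ascending): 11, 14, 15, 15, 15, 21, 30, 42, 48
The 3 values of 15 occupy positions 3–5 → average rank 4.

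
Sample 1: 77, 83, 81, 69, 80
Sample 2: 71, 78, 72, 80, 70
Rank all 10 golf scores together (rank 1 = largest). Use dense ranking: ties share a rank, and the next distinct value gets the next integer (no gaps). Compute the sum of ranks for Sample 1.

Sorted (descending): 83, 81, 80, 80, 78, 77, 72, 71, 70, 69
The 2 values of 80 share dense rank 3.
Remaining distinct values take the next consecutive integers.
Sample 1 values → pooled ranks: 77→5, 83→1, 81→2, 69→9, 80→3
Rank sum = 5 + 1 + 2 + 9 + 3 = 20

20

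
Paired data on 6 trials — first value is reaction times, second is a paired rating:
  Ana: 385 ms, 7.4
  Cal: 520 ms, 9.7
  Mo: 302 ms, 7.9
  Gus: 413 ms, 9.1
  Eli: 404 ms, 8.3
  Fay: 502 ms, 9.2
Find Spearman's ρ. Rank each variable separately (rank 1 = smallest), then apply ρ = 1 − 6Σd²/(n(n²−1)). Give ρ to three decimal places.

0.943

Ranks of variable 1: 2, 6, 1, 4, 3, 5
Ranks of variable 2: 1, 6, 2, 4, 3, 5
d = r₁ − r₂: 1, 0, -1, 0, 0, 0
d²: 1, 0, 1, 0, 0, 0; Σd² = 2
ρ = 1 − 6·2/(6·35) = 1 − 12/210 = 0.943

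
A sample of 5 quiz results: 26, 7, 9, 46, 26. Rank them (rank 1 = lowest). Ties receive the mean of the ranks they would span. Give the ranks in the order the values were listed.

3.5, 1, 2, 5, 3.5

Sorted (ascending): 7, 9, 26, 26, 46
The 2 values of 26 occupy positions 3–4 → average rank (3+4)/2 = 3.5.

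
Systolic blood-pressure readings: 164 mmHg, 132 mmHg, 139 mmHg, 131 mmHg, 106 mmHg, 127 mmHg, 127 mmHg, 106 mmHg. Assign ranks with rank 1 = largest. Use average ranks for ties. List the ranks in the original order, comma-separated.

Sorted (descending): 164, 139, 132, 131, 127, 127, 106, 106
The 2 values of 127 occupy positions 5–6 → average rank (5+6)/2 = 5.5.
The 2 values of 106 occupy positions 7–8 → average rank (7+8)/2 = 7.5.

1, 3, 2, 4, 7.5, 5.5, 5.5, 7.5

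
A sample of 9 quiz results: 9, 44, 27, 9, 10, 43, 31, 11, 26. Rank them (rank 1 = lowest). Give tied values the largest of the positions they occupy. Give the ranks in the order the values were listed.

2, 9, 6, 2, 3, 8, 7, 4, 5

Sorted (ascending): 9, 9, 10, 11, 26, 27, 31, 43, 44
The 2 values of 9 occupy positions 1–2 → each gets rank 2.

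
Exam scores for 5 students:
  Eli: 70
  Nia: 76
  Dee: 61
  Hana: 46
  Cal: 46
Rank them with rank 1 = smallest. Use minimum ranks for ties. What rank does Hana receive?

Sorted (ascending): 46, 46, 61, 70, 76
The 2 values of 46 occupy positions 1–2 → each gets rank 1.
Hana has value 46 → rank 1.

1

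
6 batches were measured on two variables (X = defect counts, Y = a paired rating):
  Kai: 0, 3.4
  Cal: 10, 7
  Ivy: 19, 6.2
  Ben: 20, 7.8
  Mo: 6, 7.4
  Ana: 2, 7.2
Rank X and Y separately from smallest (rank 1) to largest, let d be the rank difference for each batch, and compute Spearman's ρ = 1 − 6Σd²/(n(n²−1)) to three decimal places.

Ranks of variable 1: 1, 4, 5, 6, 3, 2
Ranks of variable 2: 1, 3, 2, 6, 5, 4
d = r₁ − r₂: 0, 1, 3, 0, -2, -2
d²: 0, 1, 9, 0, 4, 4; Σd² = 18
ρ = 1 − 6·18/(6·35) = 1 − 108/210 = 0.486

0.486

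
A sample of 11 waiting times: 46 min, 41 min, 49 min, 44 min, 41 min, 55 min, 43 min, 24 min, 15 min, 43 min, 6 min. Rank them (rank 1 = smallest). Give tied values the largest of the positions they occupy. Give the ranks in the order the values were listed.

9, 5, 10, 8, 5, 11, 7, 3, 2, 7, 1

Sorted (ascending): 6, 15, 24, 41, 41, 43, 43, 44, 46, 49, 55
The 2 values of 41 occupy positions 4–5 → each gets rank 5.
The 2 values of 43 occupy positions 6–7 → each gets rank 7.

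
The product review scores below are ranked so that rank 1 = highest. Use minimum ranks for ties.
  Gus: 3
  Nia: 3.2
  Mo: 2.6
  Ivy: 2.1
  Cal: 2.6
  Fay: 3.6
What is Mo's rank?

4

Sorted (descending): 3.6, 3.2, 3, 2.6, 2.6, 2.1
The 2 values of 2.6 occupy positions 4–5 → each gets rank 4.
Mo has value 2.6 → rank 4.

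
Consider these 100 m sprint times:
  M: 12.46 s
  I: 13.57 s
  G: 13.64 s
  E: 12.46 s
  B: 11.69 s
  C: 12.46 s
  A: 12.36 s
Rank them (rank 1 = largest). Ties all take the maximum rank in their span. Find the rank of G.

Sorted (descending): 13.64, 13.57, 12.46, 12.46, 12.46, 12.36, 11.69
The 3 values of 12.46 occupy positions 3–5 → each gets rank 5.
G has value 13.64 s → rank 1.

1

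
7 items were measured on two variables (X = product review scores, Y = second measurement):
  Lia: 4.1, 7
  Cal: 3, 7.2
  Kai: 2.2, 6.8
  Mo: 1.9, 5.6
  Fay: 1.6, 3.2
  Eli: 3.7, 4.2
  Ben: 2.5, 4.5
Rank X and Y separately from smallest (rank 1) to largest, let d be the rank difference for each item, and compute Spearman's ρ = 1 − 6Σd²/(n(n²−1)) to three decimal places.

Ranks of variable 1: 7, 5, 3, 2, 1, 6, 4
Ranks of variable 2: 6, 7, 5, 4, 1, 2, 3
d = r₁ − r₂: 1, -2, -2, -2, 0, 4, 1
d²: 1, 4, 4, 4, 0, 16, 1; Σd² = 30
ρ = 1 − 6·30/(7·48) = 1 − 180/336 = 0.464

0.464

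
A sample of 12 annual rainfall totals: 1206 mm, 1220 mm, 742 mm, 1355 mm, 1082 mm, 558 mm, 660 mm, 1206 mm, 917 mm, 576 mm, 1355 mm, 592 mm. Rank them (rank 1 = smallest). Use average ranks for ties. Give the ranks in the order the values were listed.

Sorted (ascending): 558, 576, 592, 660, 742, 917, 1082, 1206, 1206, 1220, 1355, 1355
The 2 values of 1206 occupy positions 8–9 → average rank (8+9)/2 = 8.5.
The 2 values of 1355 occupy positions 11–12 → average rank (11+12)/2 = 11.5.

8.5, 10, 5, 11.5, 7, 1, 4, 8.5, 6, 2, 11.5, 3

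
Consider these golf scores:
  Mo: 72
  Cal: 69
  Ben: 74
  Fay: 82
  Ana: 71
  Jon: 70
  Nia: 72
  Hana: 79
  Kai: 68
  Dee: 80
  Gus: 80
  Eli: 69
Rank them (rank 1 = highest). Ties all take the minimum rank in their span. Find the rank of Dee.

2

Sorted (descending): 82, 80, 80, 79, 74, 72, 72, 71, 70, 69, 69, 68
The 2 values of 80 occupy positions 2–3 → each gets rank 2.
The 2 values of 72 occupy positions 6–7 → each gets rank 6.
The 2 values of 69 occupy positions 10–11 → each gets rank 10.
Dee has value 80 → rank 2.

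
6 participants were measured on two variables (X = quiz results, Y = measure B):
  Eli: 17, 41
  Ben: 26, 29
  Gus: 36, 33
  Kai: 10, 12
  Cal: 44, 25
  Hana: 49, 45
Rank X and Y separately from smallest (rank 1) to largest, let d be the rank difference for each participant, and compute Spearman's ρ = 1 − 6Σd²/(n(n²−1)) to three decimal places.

0.486

Ranks of variable 1: 2, 3, 4, 1, 5, 6
Ranks of variable 2: 5, 3, 4, 1, 2, 6
d = r₁ − r₂: -3, 0, 0, 0, 3, 0
d²: 9, 0, 0, 0, 9, 0; Σd² = 18
ρ = 1 − 6·18/(6·35) = 1 − 108/210 = 0.486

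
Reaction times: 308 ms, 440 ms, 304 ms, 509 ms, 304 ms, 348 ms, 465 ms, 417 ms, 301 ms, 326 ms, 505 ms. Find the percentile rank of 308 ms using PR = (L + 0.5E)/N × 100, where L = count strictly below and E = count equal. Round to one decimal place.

31.8

N = 11.
Strictly below 308: 3. Equal to 308: 1.
PR = (3 + 0.5·1)/11 × 100 = 31.8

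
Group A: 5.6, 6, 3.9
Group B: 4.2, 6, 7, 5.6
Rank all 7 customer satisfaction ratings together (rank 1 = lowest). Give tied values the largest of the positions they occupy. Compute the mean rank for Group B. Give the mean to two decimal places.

4.75

Sorted (ascending): 3.9, 4.2, 5.6, 5.6, 6, 6, 7
The 2 values of 5.6 occupy positions 3–4 → each gets rank 4.
The 2 values of 6 occupy positions 5–6 → each gets rank 6.
Group B values → pooled ranks: 4.2→2, 6→6, 7→7, 5.6→4
Mean rank = (2 + 6 + 7 + 4) / 4 = 4.75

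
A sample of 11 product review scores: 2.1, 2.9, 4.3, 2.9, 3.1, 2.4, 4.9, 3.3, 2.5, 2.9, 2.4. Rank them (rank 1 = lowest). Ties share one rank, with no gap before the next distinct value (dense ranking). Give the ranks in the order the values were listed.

Sorted (ascending): 2.1, 2.4, 2.4, 2.5, 2.9, 2.9, 2.9, 3.1, 3.3, 4.3, 4.9
The 2 values of 2.4 share dense rank 2.
The 3 values of 2.9 share dense rank 4.
Remaining distinct values take the next consecutive integers.

1, 4, 7, 4, 5, 2, 8, 6, 3, 4, 2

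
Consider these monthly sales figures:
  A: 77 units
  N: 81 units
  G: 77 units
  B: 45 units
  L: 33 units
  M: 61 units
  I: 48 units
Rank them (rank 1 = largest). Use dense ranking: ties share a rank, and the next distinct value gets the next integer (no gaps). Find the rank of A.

Sorted (descending): 81, 77, 77, 61, 48, 45, 33
The 2 values of 77 share dense rank 2.
Remaining distinct values take the next consecutive integers.
A has value 77 units → rank 2.

2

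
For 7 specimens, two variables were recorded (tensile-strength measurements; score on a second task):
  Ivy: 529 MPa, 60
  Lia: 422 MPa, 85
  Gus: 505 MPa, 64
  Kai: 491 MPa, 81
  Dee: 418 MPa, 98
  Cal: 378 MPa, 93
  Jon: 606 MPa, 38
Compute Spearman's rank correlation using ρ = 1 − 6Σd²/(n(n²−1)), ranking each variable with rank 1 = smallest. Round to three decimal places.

-0.964

Ranks of variable 1: 6, 3, 5, 4, 2, 1, 7
Ranks of variable 2: 2, 5, 3, 4, 7, 6, 1
d = r₁ − r₂: 4, -2, 2, 0, -5, -5, 6
d²: 16, 4, 4, 0, 25, 25, 36; Σd² = 110
ρ = 1 − 6·110/(7·48) = 1 − 660/336 = -0.964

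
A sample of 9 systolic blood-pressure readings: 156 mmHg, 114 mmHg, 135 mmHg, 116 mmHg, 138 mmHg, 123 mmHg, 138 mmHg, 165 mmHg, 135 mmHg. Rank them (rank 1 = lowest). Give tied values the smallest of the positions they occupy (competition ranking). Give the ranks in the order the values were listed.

8, 1, 4, 2, 6, 3, 6, 9, 4

Sorted (ascending): 114, 116, 123, 135, 135, 138, 138, 156, 165
The 2 values of 135 occupy positions 4–5 → each gets rank 4.
The 2 values of 138 occupy positions 6–7 → each gets rank 6.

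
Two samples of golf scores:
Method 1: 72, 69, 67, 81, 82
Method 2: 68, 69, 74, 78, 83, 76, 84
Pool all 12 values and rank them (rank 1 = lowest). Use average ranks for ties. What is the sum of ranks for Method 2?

Sorted (ascending): 67, 68, 69, 69, 72, 74, 76, 78, 81, 82, 83, 84
The 2 values of 69 occupy positions 3–4 → average rank (3+4)/2 = 3.5.
Method 2 values → pooled ranks: 68→2, 69→3.5, 74→6, 78→8, 83→11, 76→7, 84→12
Rank sum = 2 + 3.5 + 6 + 8 + 11 + 7 + 12 = 49.5

49.5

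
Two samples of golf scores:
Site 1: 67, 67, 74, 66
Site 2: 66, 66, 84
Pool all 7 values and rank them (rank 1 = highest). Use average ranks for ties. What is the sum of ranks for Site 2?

Sorted (descending): 84, 74, 67, 67, 66, 66, 66
The 2 values of 67 occupy positions 3–4 → average rank (3+4)/2 = 3.5.
The 3 values of 66 occupy positions 5–7 → average rank 6.
Site 2 values → pooled ranks: 66→6, 66→6, 84→1
Rank sum = 6 + 6 + 1 = 13

13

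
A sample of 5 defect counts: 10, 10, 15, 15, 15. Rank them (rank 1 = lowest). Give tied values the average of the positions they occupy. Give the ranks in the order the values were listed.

1.5, 1.5, 4, 4, 4

Sorted (ascending): 10, 10, 15, 15, 15
The 2 values of 10 occupy positions 1–2 → average rank (1+2)/2 = 1.5.
The 3 values of 15 occupy positions 3–5 → average rank 4.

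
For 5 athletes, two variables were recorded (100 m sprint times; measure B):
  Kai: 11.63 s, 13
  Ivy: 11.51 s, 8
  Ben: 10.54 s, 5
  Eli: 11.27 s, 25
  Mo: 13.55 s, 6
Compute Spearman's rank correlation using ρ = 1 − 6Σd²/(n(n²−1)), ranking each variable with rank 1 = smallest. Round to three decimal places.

Ranks of variable 1: 4, 3, 1, 2, 5
Ranks of variable 2: 4, 3, 1, 5, 2
d = r₁ − r₂: 0, 0, 0, -3, 3
d²: 0, 0, 0, 9, 9; Σd² = 18
ρ = 1 − 6·18/(5·24) = 1 − 108/120 = 0.100

0.100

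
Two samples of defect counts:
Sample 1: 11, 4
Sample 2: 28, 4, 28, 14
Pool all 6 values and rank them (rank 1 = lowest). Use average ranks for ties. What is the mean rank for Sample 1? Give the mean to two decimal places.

Sorted (ascending): 4, 4, 11, 14, 28, 28
The 2 values of 4 occupy positions 1–2 → average rank (1+2)/2 = 1.5.
The 2 values of 28 occupy positions 5–6 → average rank (5+6)/2 = 5.5.
Sample 1 values → pooled ranks: 11→3, 4→1.5
Mean rank = (3 + 1.5) / 2 = 2.25

2.25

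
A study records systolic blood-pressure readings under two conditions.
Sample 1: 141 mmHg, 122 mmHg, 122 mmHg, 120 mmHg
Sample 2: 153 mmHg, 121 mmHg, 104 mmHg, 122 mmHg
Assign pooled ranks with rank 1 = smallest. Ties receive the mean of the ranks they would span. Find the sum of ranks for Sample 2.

17

Sorted (ascending): 104, 120, 121, 122, 122, 122, 141, 153
The 3 values of 122 occupy positions 4–6 → average rank 5.
Sample 2 values → pooled ranks: 153→8, 121→3, 104→1, 122→5
Rank sum = 8 + 3 + 1 + 5 = 17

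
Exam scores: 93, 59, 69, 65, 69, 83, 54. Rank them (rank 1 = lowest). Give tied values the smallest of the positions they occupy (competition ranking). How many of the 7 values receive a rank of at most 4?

5

Sorted (ascending): 54, 59, 65, 69, 69, 83, 93
The 2 values of 69 occupy positions 4–5 → each gets rank 4.
Ranks ≤ 4: {1, 2, 3, 4, 4} → 5 values.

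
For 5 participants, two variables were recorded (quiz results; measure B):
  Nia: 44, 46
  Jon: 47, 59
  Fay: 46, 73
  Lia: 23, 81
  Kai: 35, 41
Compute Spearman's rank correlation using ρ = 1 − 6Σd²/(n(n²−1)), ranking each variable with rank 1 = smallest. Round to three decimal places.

-0.100

Ranks of variable 1: 3, 5, 4, 1, 2
Ranks of variable 2: 2, 3, 4, 5, 1
d = r₁ − r₂: 1, 2, 0, -4, 1
d²: 1, 4, 0, 16, 1; Σd² = 22
ρ = 1 − 6·22/(5·24) = 1 − 132/120 = -0.100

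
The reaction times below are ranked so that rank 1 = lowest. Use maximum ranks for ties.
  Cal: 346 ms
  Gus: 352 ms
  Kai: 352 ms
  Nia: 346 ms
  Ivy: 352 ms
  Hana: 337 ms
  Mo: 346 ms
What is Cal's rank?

4

Sorted (ascending): 337, 346, 346, 346, 352, 352, 352
The 3 values of 346 occupy positions 2–4 → each gets rank 4.
The 3 values of 352 occupy positions 5–7 → each gets rank 7.
Cal has value 346 ms → rank 4.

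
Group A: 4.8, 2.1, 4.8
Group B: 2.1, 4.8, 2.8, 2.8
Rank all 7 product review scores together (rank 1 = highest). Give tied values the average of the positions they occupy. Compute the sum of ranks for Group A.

Sorted (descending): 4.8, 4.8, 4.8, 2.8, 2.8, 2.1, 2.1
The 3 values of 4.8 occupy positions 1–3 → average rank 2.
The 2 values of 2.8 occupy positions 4–5 → average rank (4+5)/2 = 4.5.
The 2 values of 2.1 occupy positions 6–7 → average rank (6+7)/2 = 6.5.
Group A values → pooled ranks: 4.8→2, 2.1→6.5, 4.8→2
Rank sum = 2 + 6.5 + 2 = 10.5

10.5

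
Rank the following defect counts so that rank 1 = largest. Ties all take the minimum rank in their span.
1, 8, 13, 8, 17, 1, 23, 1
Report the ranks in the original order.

6, 4, 3, 4, 2, 6, 1, 6

Sorted (descending): 23, 17, 13, 8, 8, 1, 1, 1
The 2 values of 8 occupy positions 4–5 → each gets rank 4.
The 3 values of 1 occupy positions 6–8 → each gets rank 6.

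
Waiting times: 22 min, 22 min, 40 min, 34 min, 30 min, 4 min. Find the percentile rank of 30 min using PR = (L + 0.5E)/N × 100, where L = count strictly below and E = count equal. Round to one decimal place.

N = 6.
Strictly below 30: 3. Equal to 30: 1.
PR = (3 + 0.5·1)/6 × 100 = 58.3

58.3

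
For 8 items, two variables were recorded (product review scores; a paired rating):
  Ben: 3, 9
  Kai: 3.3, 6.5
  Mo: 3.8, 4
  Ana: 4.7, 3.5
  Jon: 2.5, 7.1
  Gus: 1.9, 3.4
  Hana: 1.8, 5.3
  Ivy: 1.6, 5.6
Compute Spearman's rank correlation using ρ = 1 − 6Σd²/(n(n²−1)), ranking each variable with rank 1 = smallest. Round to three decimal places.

-0.119

Ranks of variable 1: 5, 6, 7, 8, 4, 3, 2, 1
Ranks of variable 2: 8, 6, 3, 2, 7, 1, 4, 5
d = r₁ − r₂: -3, 0, 4, 6, -3, 2, -2, -4
d²: 9, 0, 16, 36, 9, 4, 4, 16; Σd² = 94
ρ = 1 − 6·94/(8·63) = 1 − 564/504 = -0.119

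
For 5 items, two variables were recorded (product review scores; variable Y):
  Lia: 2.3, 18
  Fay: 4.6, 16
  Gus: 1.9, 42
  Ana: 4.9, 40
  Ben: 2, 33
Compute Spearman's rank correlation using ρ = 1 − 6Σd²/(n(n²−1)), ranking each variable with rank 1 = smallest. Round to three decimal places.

-0.400

Ranks of variable 1: 3, 4, 1, 5, 2
Ranks of variable 2: 2, 1, 5, 4, 3
d = r₁ − r₂: 1, 3, -4, 1, -1
d²: 1, 9, 16, 1, 1; Σd² = 28
ρ = 1 − 6·28/(5·24) = 1 − 168/120 = -0.400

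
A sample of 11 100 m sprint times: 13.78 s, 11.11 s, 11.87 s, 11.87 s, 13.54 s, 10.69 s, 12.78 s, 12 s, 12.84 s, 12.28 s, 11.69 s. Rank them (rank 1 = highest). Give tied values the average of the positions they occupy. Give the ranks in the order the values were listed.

Sorted (descending): 13.78, 13.54, 12.84, 12.78, 12.28, 12, 11.87, 11.87, 11.69, 11.11, 10.69
The 2 values of 11.87 occupy positions 7–8 → average rank (7+8)/2 = 7.5.

1, 10, 7.5, 7.5, 2, 11, 4, 6, 3, 5, 9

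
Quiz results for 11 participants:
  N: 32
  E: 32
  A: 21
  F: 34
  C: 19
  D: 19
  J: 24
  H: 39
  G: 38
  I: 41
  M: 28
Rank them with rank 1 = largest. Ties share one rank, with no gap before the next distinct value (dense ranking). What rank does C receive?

9

Sorted (descending): 41, 39, 38, 34, 32, 32, 28, 24, 21, 19, 19
The 2 values of 32 share dense rank 5.
The 2 values of 19 share dense rank 9.
Remaining distinct values take the next consecutive integers.
C has value 19 → rank 9.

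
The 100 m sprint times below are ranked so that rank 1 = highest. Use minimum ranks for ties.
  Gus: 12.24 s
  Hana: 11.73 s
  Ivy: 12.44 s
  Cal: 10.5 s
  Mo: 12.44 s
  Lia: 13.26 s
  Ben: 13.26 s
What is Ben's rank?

Sorted (descending): 13.26, 13.26, 12.44, 12.44, 12.24, 11.73, 10.5
The 2 values of 13.26 occupy positions 1–2 → each gets rank 1.
The 2 values of 12.44 occupy positions 3–4 → each gets rank 3.
Ben has value 13.26 s → rank 1.

1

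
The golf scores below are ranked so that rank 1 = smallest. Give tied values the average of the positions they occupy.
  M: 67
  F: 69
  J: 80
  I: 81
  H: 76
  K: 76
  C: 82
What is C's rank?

Sorted (ascending): 67, 69, 76, 76, 80, 81, 82
The 2 values of 76 occupy positions 3–4 → average rank (3+4)/2 = 3.5.
C has value 82 → rank 7.

7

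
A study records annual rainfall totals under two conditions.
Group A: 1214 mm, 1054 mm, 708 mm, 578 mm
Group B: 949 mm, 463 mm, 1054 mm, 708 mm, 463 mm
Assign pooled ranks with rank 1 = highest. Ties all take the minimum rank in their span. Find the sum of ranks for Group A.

15

Sorted (descending): 1214, 1054, 1054, 949, 708, 708, 578, 463, 463
The 2 values of 1054 occupy positions 2–3 → each gets rank 2.
The 2 values of 708 occupy positions 5–6 → each gets rank 5.
The 2 values of 463 occupy positions 8–9 → each gets rank 8.
Group A values → pooled ranks: 1214→1, 1054→2, 708→5, 578→7
Rank sum = 1 + 2 + 5 + 7 = 15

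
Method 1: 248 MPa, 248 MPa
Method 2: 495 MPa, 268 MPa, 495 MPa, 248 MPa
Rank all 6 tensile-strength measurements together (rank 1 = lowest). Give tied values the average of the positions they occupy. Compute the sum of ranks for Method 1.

4

Sorted (ascending): 248, 248, 248, 268, 495, 495
The 3 values of 248 occupy positions 1–3 → average rank 2.
The 2 values of 495 occupy positions 5–6 → average rank (5+6)/2 = 5.5.
Method 1 values → pooled ranks: 248→2, 248→2
Rank sum = 2 + 2 = 4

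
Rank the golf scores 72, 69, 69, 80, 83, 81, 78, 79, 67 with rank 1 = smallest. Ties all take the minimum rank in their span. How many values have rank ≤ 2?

3

Sorted (ascending): 67, 69, 69, 72, 78, 79, 80, 81, 83
The 2 values of 69 occupy positions 2–3 → each gets rank 2.
Ranks ≤ 2: {1, 2, 2} → 3 values.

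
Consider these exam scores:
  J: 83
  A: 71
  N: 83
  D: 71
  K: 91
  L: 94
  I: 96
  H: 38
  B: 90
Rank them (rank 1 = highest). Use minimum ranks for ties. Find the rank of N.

5

Sorted (descending): 96, 94, 91, 90, 83, 83, 71, 71, 38
The 2 values of 83 occupy positions 5–6 → each gets rank 5.
The 2 values of 71 occupy positions 7–8 → each gets rank 7.
N has value 83 → rank 5.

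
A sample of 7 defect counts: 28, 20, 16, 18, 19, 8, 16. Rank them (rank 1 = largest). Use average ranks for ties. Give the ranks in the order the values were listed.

1, 2, 5.5, 4, 3, 7, 5.5

Sorted (descending): 28, 20, 19, 18, 16, 16, 8
The 2 values of 16 occupy positions 5–6 → average rank (5+6)/2 = 5.5.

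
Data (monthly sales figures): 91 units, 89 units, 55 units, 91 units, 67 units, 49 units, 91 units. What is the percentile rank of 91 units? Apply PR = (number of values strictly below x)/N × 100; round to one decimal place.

N = 7.
Strictly below 91: 4. Equal to 91: 3.
PR = 4/7 × 100 = 57.1

57.1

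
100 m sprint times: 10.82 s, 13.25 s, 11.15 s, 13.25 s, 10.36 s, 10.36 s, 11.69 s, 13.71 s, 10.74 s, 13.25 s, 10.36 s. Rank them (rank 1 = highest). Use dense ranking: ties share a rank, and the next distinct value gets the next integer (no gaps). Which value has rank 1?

Sorted (descending): 13.71, 13.25, 13.25, 13.25, 11.69, 11.15, 10.82, 10.74, 10.36, 10.36, 10.36
The 3 values of 13.25 share dense rank 2.
The 3 values of 10.36 share dense rank 7.
Remaining distinct values take the next consecutive integers.
Rank 1 → value 13.71.

13.71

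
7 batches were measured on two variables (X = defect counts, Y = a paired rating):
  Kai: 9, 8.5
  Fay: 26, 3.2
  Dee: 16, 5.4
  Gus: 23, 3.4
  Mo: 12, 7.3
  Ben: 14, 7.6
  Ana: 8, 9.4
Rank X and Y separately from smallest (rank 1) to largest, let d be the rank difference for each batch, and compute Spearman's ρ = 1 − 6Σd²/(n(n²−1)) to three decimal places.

Ranks of variable 1: 2, 7, 5, 6, 3, 4, 1
Ranks of variable 2: 6, 1, 3, 2, 4, 5, 7
d = r₁ − r₂: -4, 6, 2, 4, -1, -1, -6
d²: 16, 36, 4, 16, 1, 1, 36; Σd² = 110
ρ = 1 − 6·110/(7·48) = 1 − 660/336 = -0.964

-0.964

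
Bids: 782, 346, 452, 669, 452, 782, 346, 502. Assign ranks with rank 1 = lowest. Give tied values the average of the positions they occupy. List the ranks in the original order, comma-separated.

7.5, 1.5, 3.5, 6, 3.5, 7.5, 1.5, 5

Sorted (ascending): 346, 346, 452, 452, 502, 669, 782, 782
The 2 values of 346 occupy positions 1–2 → average rank (1+2)/2 = 1.5.
The 2 values of 452 occupy positions 3–4 → average rank (3+4)/2 = 3.5.
The 2 values of 782 occupy positions 7–8 → average rank (7+8)/2 = 7.5.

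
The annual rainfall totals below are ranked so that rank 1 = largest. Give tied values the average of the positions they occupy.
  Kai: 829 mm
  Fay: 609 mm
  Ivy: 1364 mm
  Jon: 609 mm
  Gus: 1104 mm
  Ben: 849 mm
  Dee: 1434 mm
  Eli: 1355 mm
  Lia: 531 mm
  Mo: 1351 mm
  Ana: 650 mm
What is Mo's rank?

4

Sorted (descending): 1434, 1364, 1355, 1351, 1104, 849, 829, 650, 609, 609, 531
The 2 values of 609 occupy positions 9–10 → average rank (9+10)/2 = 9.5.
Mo has value 1351 mm → rank 4.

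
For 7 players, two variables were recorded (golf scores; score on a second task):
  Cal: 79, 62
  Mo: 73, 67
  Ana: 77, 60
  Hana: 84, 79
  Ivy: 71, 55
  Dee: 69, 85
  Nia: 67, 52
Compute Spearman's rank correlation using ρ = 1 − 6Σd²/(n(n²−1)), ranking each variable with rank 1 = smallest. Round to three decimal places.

Ranks of variable 1: 6, 4, 5, 7, 3, 2, 1
Ranks of variable 2: 4, 5, 3, 6, 2, 7, 1
d = r₁ − r₂: 2, -1, 2, 1, 1, -5, 0
d²: 4, 1, 4, 1, 1, 25, 0; Σd² = 36
ρ = 1 − 6·36/(7·48) = 1 − 216/336 = 0.357

0.357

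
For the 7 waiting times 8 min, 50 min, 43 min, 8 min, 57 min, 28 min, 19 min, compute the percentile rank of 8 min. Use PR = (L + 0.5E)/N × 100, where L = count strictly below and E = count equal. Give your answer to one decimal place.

14.3

N = 7.
Strictly below 8: 0. Equal to 8: 2.
PR = (0 + 0.5·2)/7 × 100 = 14.3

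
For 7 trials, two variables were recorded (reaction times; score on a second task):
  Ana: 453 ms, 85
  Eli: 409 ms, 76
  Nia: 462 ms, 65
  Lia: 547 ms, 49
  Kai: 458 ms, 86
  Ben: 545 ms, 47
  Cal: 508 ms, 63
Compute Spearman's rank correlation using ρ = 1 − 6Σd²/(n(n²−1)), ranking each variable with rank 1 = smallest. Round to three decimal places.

Ranks of variable 1: 2, 1, 4, 7, 3, 6, 5
Ranks of variable 2: 6, 5, 4, 2, 7, 1, 3
d = r₁ − r₂: -4, -4, 0, 5, -4, 5, 2
d²: 16, 16, 0, 25, 16, 25, 4; Σd² = 102
ρ = 1 − 6·102/(7·48) = 1 − 612/336 = -0.821

-0.821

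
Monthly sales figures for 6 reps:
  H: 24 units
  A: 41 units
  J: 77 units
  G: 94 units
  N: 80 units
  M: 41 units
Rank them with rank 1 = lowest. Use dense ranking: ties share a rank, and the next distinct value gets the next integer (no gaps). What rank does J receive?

3

Sorted (ascending): 24, 41, 41, 77, 80, 94
The 2 values of 41 share dense rank 2.
Remaining distinct values take the next consecutive integers.
J has value 77 units → rank 3.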